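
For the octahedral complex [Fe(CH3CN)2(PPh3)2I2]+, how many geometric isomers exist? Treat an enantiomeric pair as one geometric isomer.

5

In an octahedral complex each vertex has one trans partner and four cis neighbours.
There are 5 geometric isomers: CH3CN trans, PPh3 trans, I trans; CH3CN trans, PPh3 cis, I cis; CH3CN cis, PPh3 trans, I cis; CH3CN cis, PPh3 cis, I cis (chiral); CH3CN cis, PPh3 cis, I trans.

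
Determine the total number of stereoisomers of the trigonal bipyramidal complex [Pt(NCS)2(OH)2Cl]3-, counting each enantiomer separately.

6

In a trigonal bipyramid the two axial positions differ from the three equatorial ones.
Systematic enumeration (placing each ligand type in turn and discarding arrangements equivalent by rotation or reflection) gives 5 geometric isomers.
One of these lacks any improper symmetry element and so occurs as an enantiomeric pair, giving 5 + 1 = 6 stereoisomers in total.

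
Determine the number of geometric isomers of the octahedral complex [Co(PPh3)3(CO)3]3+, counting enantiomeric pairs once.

2

An octahedron has six vertices in three trans pairs; every non-trans pair is cis.
Systematic placement gives 2 geometric isomers: PPh3 mer; PPh3 fac.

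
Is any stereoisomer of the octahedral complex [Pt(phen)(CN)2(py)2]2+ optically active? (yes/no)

yes

Each phen is bidentate and must span two cis positions.
Systematic placement gives 3 geometric isomers: CN trans, py cis; CN cis, py trans; CN cis, py cis (chiral).
One of these lacks any improper symmetry element and so occurs as an enantiomeric pair, giving 3 + 1 = 4 stereoisomers in total.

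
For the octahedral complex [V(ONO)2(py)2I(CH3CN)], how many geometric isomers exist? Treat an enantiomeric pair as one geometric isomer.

6

In an octahedral complex each vertex has one trans partner and four cis neighbours.
Systematic placement gives 6 geometric isomers: ONO trans, py trans; ONO cis, py cis (3 arrangements, 2 chiral); ONO cis, py trans; ONO trans, py cis.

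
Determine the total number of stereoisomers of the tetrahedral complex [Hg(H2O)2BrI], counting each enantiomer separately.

1

In a tetrahedral complex all four positions are equivalent and every pair of ligands is adjacent — there is no cis/trans distinction.
Only one geometric arrangement is possible.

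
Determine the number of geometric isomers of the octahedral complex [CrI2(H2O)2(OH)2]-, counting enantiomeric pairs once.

In an octahedral complex each vertex has one trans partner and four cis neighbours.
The distinct arrangements are (5 in all): I trans, H2O trans, OH trans; I cis, H2O trans, OH cis; I cis, H2O cis, OH trans; I cis, H2O cis, OH cis (chiral); I trans, H2O cis, OH cis.

5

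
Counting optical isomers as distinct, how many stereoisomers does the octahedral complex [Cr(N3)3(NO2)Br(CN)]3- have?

In an octahedral complex each vertex has one trans partner and four cis neighbours.
There are 4 geometric isomers: N3 mer (3 arrangements); N3 fac (chiral).
One of these lacks any improper symmetry element and so occurs as an enantiomeric pair, giving 4 + 1 = 5 stereoisomers in total.

5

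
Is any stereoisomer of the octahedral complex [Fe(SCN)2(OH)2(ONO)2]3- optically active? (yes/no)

An octahedron has six vertices in three trans pairs; every non-trans pair is cis.
The distinct arrangements are (5 in all): SCN trans, OH trans, ONO trans; SCN cis, OH trans, ONO cis; SCN trans, OH cis, ONO cis; SCN cis, OH cis, ONO cis (chiral); SCN cis, OH cis, ONO trans.
One of these lacks any improper symmetry element and so occurs as an enantiomeric pair, giving 5 + 1 = 6 stereoisomers in total.

yes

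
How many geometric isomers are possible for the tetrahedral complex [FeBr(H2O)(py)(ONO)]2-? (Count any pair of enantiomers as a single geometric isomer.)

All four vertices of a tetrahedron are equivalent and mutually adjacent, so cis/trans isomerism cannot arise.
Only one geometric arrangement is possible; it has no improper symmetry element, so it exists as a pair of enantiomers (2 stereoisomers).

1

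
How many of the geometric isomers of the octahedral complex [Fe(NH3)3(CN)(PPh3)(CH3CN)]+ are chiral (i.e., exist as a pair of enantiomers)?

In an octahedral complex each vertex has one trans partner and four cis neighbours.
Working through the distinct placements yields 4 geometric isomers: NH3 mer (3 arrangements); NH3 fac (chiral).
One of these lacks any improper symmetry element and so occurs as an enantiomeric pair, giving 4 + 1 = 5 stereoisomers in total.

1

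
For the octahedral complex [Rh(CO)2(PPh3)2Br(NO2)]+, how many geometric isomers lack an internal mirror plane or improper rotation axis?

2

An octahedron has six vertices in three trans pairs; every non-trans pair is cis.
There are 6 geometric isomers: CO cis, PPh3 trans; CO cis, PPh3 cis (3 arrangements, 2 chiral); CO trans, PPh3 trans; CO trans, PPh3 cis.
Of these, 2 lack any improper symmetry element and so occur as enantiomeric pairs, giving 6 + 2 = 8 stereoisomers in total.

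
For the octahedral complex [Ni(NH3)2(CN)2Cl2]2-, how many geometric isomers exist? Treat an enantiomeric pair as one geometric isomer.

The distinct arrangements are (5 in all): NH3 trans, CN trans, Cl trans; NH3 cis, CN trans, Cl cis; NH3 trans, CN cis, Cl cis; NH3 cis, CN cis, Cl cis (chiral); NH3 cis, CN cis, Cl trans.

5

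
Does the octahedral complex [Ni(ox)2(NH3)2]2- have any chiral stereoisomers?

An octahedron has six vertices in three trans pairs; every non-trans pair is cis.
Each ox is bidentate and must span two cis positions.
Systematic placement gives 2 geometric isomers: NH3 trans; NH3 cis (chiral).
One of these lacks any improper symmetry element and so occurs as an enantiomeric pair, giving 2 + 1 = 3 stereoisomers in total.

yes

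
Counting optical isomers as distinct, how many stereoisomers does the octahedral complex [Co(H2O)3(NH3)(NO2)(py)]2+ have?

An octahedron has six vertices in three trans pairs; every non-trans pair is cis.
Systematic placement gives 4 geometric isomers: H2O mer (3 arrangements); H2O fac (chiral).
One of these lacks any improper symmetry element and so occurs as an enantiomeric pair, giving 4 + 1 = 5 stereoisomers in total.

5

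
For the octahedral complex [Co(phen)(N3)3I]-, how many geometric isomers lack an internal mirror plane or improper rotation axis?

Each phen is bidentate and must span two cis positions.
The distinct arrangements are (2 in all): N3 fac; N3 mer.
Each arrangement has an internal mirror plane or centre of symmetry, so none is chiral.

0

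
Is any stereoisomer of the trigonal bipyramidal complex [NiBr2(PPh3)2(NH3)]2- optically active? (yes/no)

yes

In a trigonal bipyramid the two axial positions differ from the three equatorial ones.
Exhaustive case analysis gives 5 geometric isomers.
One of these lacks any improper symmetry element and so occurs as an enantiomeric pair, giving 5 + 1 = 6 stereoisomers in total.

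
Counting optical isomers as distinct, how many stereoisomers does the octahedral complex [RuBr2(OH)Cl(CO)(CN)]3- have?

15

The six octahedral sites form three mutually perpendicular trans pairs.
Systematic enumeration (placing each ligand type in turn and discarding arrangements equivalent by rotation or reflection) gives 9 geometric isomers.
Of these, 6 lack any improper symmetry element and so occur as enantiomeric pairs, giving 9 + 6 = 15 stereoisomers in total.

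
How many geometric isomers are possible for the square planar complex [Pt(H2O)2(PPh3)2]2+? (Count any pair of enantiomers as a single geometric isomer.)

A square has two trans pairs of vertices; adjacent vertices are cis.
Systematic placement gives 2 geometric isomers: H2O cis; H2O trans.

2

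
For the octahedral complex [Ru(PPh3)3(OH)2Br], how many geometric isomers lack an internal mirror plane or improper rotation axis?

The distinct arrangements are (3 in all): PPh3 mer, OH cis; PPh3 mer, OH trans; PPh3 fac, OH cis.
Each arrangement has an internal mirror plane or centre of symmetry, so none is chiral.

0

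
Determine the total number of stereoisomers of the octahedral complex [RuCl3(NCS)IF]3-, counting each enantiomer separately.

5

The six octahedral sites form three mutually perpendicular trans pairs.
Systematic placement gives 4 geometric isomers: Cl mer (3 arrangements); Cl fac (chiral).
One of these lacks any improper symmetry element and so occurs as an enantiomeric pair, giving 4 + 1 = 5 stereoisomers in total.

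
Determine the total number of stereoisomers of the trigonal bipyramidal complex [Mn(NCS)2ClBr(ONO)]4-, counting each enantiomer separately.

In a trigonal bipyramid the two axial positions differ from the three equatorial ones.
Placing the ligands in turn and identifying arrangements related by rotation or reflection leaves 7 distinct geometric isomers.
Of these, 3 lack any improper symmetry element and so occur as enantiomeric pairs, giving 7 + 3 = 10 stereoisomers in total.

10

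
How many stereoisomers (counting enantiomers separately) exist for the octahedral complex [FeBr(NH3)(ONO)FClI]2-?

In an octahedral complex each vertex has one trans partner and four cis neighbours.
Placing the ligands in turn and identifying arrangements related by rotation or reflection leaves 15 distinct geometric isomers.
Of these, 15 lack any improper symmetry element and so occur as enantiomeric pairs, giving 15 + 15 = 30 stereoisomers in total.

30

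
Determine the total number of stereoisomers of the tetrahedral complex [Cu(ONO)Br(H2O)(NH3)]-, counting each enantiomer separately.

In a tetrahedral complex all four positions are equivalent and every pair of ligands is adjacent — there is no cis/trans distinction.
Only one geometric arrangement is possible; it has no improper symmetry element, so it exists as a pair of enantiomers (2 stereoisomers).

2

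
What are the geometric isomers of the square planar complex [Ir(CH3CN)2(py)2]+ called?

A square has two trans pairs of vertices; adjacent vertices are cis.
There are 2 geometric isomers: CH3CN cis; CH3CN trans.

cis and trans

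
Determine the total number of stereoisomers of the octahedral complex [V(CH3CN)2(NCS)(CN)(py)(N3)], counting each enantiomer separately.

An octahedron has six vertices in three trans pairs; every non-trans pair is cis.
Systematic enumeration (placing each ligand type in turn and discarding arrangements equivalent by rotation or reflection) gives 9 geometric isomers.
Of these, 6 lack any improper symmetry element and so occur as enantiomeric pairs, giving 9 + 6 = 15 stereoisomers in total.

15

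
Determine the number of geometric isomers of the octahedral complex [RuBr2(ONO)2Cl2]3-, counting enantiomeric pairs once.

The six octahedral sites form three mutually perpendicular trans pairs.
There are 5 geometric isomers: Br trans, ONO trans, Cl trans; Br trans, ONO cis, Cl cis; Br cis, ONO trans, Cl cis; Br cis, ONO cis, Cl cis (chiral); Br cis, ONO cis, Cl trans.

5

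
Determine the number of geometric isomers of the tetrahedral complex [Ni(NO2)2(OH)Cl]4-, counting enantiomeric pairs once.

1

Only one geometric arrangement is possible.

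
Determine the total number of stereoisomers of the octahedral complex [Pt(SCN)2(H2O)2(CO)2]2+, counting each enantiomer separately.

The six octahedral sites form three mutually perpendicular trans pairs.
Working through the distinct placements yields 5 geometric isomers: SCN trans, H2O trans, CO trans; SCN cis, H2O cis, CO trans; SCN trans, H2O cis, CO cis; SCN cis, H2O cis, CO cis (chiral); SCN cis, H2O trans, CO cis.
One of these lacks any improper symmetry element and so occurs as an enantiomeric pair, giving 5 + 1 = 6 stereoisomers in total.

6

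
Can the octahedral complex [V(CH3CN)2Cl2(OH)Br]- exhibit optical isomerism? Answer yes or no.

The six octahedral sites form three mutually perpendicular trans pairs.
Systematic placement gives 6 geometric isomers: CH3CN cis, Cl cis (3 arrangements, 2 chiral); CH3CN cis, Cl trans; CH3CN trans, Cl cis; CH3CN trans, Cl trans.
Of these, 2 lack any improper symmetry element and so occur as enantiomeric pairs, giving 6 + 2 = 8 stereoisomers in total.

yes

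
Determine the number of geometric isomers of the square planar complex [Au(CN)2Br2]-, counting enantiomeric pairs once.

2

In a square planar complex each vertex has one trans partner and two cis neighbours.
Systematic placement gives 2 geometric isomers: CN cis; CN trans.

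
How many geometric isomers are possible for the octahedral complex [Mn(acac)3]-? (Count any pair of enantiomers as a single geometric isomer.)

In an octahedral complex each vertex has one trans partner and four cis neighbours.
Each acac is bidentate and must span two cis positions.
Only one geometric arrangement is possible; it has no improper symmetry element, so it exists as a pair of enantiomers (2 stereoisomers).

1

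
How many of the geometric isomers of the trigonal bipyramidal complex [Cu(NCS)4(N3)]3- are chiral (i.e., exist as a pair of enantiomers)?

0

There are 2 geometric isomers: N3 axial; N3 equatorial.
Each arrangement has an internal mirror plane or centre of symmetry, so none is chiral.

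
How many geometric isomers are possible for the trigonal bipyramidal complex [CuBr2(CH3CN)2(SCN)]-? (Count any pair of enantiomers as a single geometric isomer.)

5

A trigonal bipyramid has two axial and three equatorial sites, which are chemically inequivalent.
Exhaustive case analysis gives 5 geometric isomers.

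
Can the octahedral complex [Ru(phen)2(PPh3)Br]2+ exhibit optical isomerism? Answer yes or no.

yes

The six octahedral sites form three mutually perpendicular trans pairs.
Each phen is bidentate and must span two cis positions.
Working through the distinct placements yields 2 geometric isomers: PPh3 and Br mutually trans; PPh3 and Br mutually cis (chiral).
One of these lacks any improper symmetry element and so occurs as an enantiomeric pair, giving 2 + 1 = 3 stereoisomers in total.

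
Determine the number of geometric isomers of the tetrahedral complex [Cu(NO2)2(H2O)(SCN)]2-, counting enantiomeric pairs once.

1

All four vertices of a tetrahedron are equivalent and mutually adjacent, so cis/trans isomerism cannot arise.
Only one geometric arrangement is possible.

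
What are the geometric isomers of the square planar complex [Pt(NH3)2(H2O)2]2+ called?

The distinct arrangements are (2 in all): NH3 cis; NH3 trans.

cis and trans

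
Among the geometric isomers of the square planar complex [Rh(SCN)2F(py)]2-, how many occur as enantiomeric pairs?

0

The distinct arrangements are (2 in all): SCN cis; SCN trans.
Each arrangement has an internal mirror plane or centre of symmetry, so none is chiral.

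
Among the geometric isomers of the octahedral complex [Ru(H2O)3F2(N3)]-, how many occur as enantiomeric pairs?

The six octahedral sites form three mutually perpendicular trans pairs.
The distinct arrangements are (3 in all): H2O mer, F trans; H2O fac, F cis; H2O mer, F cis.
Each arrangement has an internal mirror plane or centre of symmetry, so none is chiral.

0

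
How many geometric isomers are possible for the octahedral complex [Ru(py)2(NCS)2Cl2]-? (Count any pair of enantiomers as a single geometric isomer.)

An octahedron has six vertices in three trans pairs; every non-trans pair is cis.
Systematic placement gives 5 geometric isomers: py trans, NCS trans, Cl trans; py cis, NCS cis, Cl trans; py trans, NCS cis, Cl cis; py cis, NCS cis, Cl cis (chiral); py cis, NCS trans, Cl cis.

5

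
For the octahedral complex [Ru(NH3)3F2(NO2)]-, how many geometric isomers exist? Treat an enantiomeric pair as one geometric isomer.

3

An octahedron has six vertices in three trans pairs; every non-trans pair is cis.
Working through the distinct placements yields 3 geometric isomers: NH3 mer, F trans; NH3 fac, F cis; NH3 mer, F cis.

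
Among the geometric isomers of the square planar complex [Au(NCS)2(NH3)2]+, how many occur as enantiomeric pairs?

A square has two trans pairs of vertices; adjacent vertices are cis.
The distinct arrangements are (2 in all): NCS cis; NCS trans.
Each arrangement has an internal mirror plane or centre of symmetry, so none is chiral.

0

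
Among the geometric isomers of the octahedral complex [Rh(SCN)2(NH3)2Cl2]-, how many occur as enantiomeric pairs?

1

In an octahedral complex each vertex has one trans partner and four cis neighbours.
There are 5 geometric isomers: SCN trans, NH3 trans, Cl trans; SCN cis, NH3 cis, Cl trans; SCN trans, NH3 cis, Cl cis; SCN cis, NH3 cis, Cl cis (chiral); SCN cis, NH3 trans, Cl cis.
One of these lacks any improper symmetry element and so occurs as an enantiomeric pair, giving 5 + 1 = 6 stereoisomers in total.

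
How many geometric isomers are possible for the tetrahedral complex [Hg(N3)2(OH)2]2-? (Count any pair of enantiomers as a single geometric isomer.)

1

All four vertices of a tetrahedron are equivalent and mutually adjacent, so cis/trans isomerism cannot arise.
Only one geometric arrangement is possible.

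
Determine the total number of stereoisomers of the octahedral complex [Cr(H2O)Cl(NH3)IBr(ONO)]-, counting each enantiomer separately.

30

In an octahedral complex each vertex has one trans partner and four cis neighbours.
Placing the ligands in turn and identifying arrangements related by rotation or reflection leaves 15 distinct geometric isomers.
Of these, 15 lack any improper symmetry element and so occur as enantiomeric pairs, giving 15 + 15 = 30 stereoisomers in total.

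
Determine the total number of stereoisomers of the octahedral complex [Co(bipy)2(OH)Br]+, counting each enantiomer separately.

3

In an octahedral complex each vertex has one trans partner and four cis neighbours.
Each bipy is bidentate and must span two cis positions.
The distinct arrangements are (2 in all): OH and Br mutually trans; OH and Br mutually cis (chiral).
One of these lacks any improper symmetry element and so occurs as an enantiomeric pair, giving 2 + 1 = 3 stereoisomers in total.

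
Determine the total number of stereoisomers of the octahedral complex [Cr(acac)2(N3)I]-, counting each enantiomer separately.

3

In an octahedral complex each vertex has one trans partner and four cis neighbours.
Each acac is bidentate and must span two cis positions.
Working through the distinct placements yields 2 geometric isomers: N3 and I mutually trans; N3 and I mutually cis (chiral).
One of these lacks any improper symmetry element and so occurs as an enantiomeric pair, giving 2 + 1 = 3 stereoisomers in total.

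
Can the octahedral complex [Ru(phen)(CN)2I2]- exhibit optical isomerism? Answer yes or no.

An octahedron has six vertices in three trans pairs; every non-trans pair is cis.
Each phen is bidentate and must span two cis positions.
Working through the distinct placements yields 3 geometric isomers: CN trans, I cis; CN cis, I cis (chiral); CN cis, I trans.
One of these lacks any improper symmetry element and so occurs as an enantiomeric pair, giving 3 + 1 = 4 stereoisomers in total.

yes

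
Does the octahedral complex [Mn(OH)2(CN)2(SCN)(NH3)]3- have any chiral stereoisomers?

yes

The six octahedral sites form three mutually perpendicular trans pairs.
Systematic placement gives 6 geometric isomers: OH cis, CN trans; OH trans, CN trans; OH cis, CN cis (3 arrangements, 2 chiral); OH trans, CN cis.
Of these, 2 lack any improper symmetry element and so occur as enantiomeric pairs, giving 6 + 2 = 8 stereoisomers in total.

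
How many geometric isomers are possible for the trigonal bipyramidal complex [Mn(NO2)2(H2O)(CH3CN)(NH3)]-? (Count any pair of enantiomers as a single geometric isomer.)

7

A trigonal bipyramid has two axial and three equatorial sites, which are chemically inequivalent.
Systematic enumeration (placing each ligand type in turn and discarding arrangements equivalent by rotation or reflection) gives 7 geometric isomers.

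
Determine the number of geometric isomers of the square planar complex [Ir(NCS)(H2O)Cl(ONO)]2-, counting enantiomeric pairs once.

3

A square has two trans pairs of vertices; adjacent vertices are cis.
The distinct arrangements are (3 in all): (Cl/NCS trans, H2O/ONO trans); (Cl/ONO trans, H2O/NCS trans); (Cl/H2O trans, NCS/ONO trans).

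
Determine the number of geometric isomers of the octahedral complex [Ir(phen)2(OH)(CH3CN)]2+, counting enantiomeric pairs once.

The six octahedral sites form three mutually perpendicular trans pairs.
Each phen is bidentate and must span two cis positions.
Working through the distinct placements yields 2 geometric isomers: OH and CH3CN mutually trans; OH and CH3CN mutually cis (chiral).

2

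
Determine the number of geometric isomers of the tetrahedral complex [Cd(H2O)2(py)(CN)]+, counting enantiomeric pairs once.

1

In a tetrahedral complex all four positions are equivalent and every pair of ligands is adjacent — there is no cis/trans distinction.
Only one geometric arrangement is possible.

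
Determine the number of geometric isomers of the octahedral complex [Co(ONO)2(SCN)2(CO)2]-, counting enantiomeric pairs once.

An octahedron has six vertices in three trans pairs; every non-trans pair is cis.
The distinct arrangements are (5 in all): ONO trans, SCN trans, CO trans; ONO cis, SCN cis, CO trans; ONO cis, SCN trans, CO cis; ONO cis, SCN cis, CO cis (chiral); ONO trans, SCN cis, CO cis.

5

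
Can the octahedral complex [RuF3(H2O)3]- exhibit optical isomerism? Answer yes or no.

An octahedron has six vertices in three trans pairs; every non-trans pair is cis.
The distinct arrangements are (2 in all): F mer; F fac.
Each arrangement has an internal mirror plane or centre of symmetry, so none is chiral.

no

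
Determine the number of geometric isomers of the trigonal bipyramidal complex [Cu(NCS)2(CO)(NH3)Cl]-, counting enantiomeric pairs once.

7

Placing the ligands in turn and identifying arrangements related by rotation or reflection leaves 7 distinct geometric isomers.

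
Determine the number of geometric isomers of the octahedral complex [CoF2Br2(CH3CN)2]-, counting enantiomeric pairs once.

5

The six octahedral sites form three mutually perpendicular trans pairs.
Systematic placement gives 5 geometric isomers: F trans, Br trans, CH3CN trans; F cis, Br trans, CH3CN cis; F trans, Br cis, CH3CN cis; F cis, Br cis, CH3CN cis (chiral); F cis, Br cis, CH3CN trans.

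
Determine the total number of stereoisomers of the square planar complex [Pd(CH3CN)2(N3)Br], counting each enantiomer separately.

A square has two trans pairs of vertices; adjacent vertices are cis.
The distinct arrangements are (2 in all): CH3CN cis; CH3CN trans.
Each arrangement has an internal mirror plane or centre of symmetry, so none is chiral.

2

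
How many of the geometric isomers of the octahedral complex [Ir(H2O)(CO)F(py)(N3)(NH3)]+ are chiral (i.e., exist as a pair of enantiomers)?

15

The six octahedral sites form three mutually perpendicular trans pairs.
Placing the ligands in turn and identifying arrangements related by rotation or reflection leaves 15 distinct geometric isomers.
Of these, 15 lack any improper symmetry element and so occur as enantiomeric pairs, giving 15 + 15 = 30 stereoisomers in total.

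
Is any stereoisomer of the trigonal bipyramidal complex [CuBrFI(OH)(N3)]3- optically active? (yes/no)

yes

Systematic enumeration (placing each ligand type in turn and discarding arrangements equivalent by rotation or reflection) gives 10 geometric isomers.
Of these, 10 lack any improper symmetry element and so occur as enantiomeric pairs, giving 10 + 10 = 20 stereoisomers in total.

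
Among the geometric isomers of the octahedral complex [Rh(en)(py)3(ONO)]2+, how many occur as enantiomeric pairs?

0

In an octahedral complex each vertex has one trans partner and four cis neighbours.
Each en is bidentate and must span two cis positions.
Systematic placement gives 2 geometric isomers: py mer; py fac.
Each arrangement has an internal mirror plane or centre of symmetry, so none is chiral.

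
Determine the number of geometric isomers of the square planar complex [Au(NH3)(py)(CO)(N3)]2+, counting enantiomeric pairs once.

3

Systematic placement gives 3 geometric isomers: (CO/NH3 trans, N3/py trans); (CO/py trans, N3/NH3 trans); (CO/N3 trans, NH3/py trans).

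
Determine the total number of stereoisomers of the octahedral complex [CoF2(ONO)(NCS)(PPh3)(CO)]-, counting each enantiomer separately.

15

An octahedron has six vertices in three trans pairs; every non-trans pair is cis.
Systematic enumeration (placing each ligand type in turn and discarding arrangements equivalent by rotation or reflection) gives 9 geometric isomers.
Of these, 6 lack any improper symmetry element and so occur as enantiomeric pairs, giving 9 + 6 = 15 stereoisomers in total.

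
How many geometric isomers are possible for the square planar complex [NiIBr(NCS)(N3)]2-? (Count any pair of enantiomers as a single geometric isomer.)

3

In a square planar complex each vertex has one trans partner and two cis neighbours.
Working through the distinct placements yields 3 geometric isomers: (Br/N3 trans, I/NCS trans); (Br/NCS trans, I/N3 trans); (Br/I trans, N3/NCS trans).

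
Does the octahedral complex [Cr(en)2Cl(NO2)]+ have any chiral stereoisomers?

yes

In an octahedral complex each vertex has one trans partner and four cis neighbours.
Each en is bidentate and must span two cis positions.
Working through the distinct placements yields 2 geometric isomers: Cl and NO2 mutually trans; Cl and NO2 mutually cis (chiral).
One of these lacks any improper symmetry element and so occurs as an enantiomeric pair, giving 2 + 1 = 3 stereoisomers in total.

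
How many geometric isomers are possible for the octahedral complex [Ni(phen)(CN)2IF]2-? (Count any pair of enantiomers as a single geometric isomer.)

4

Each phen is bidentate and must span two cis positions.
Systematic placement gives 4 geometric isomers: CN trans; CN cis (3 arrangements, 2 chiral).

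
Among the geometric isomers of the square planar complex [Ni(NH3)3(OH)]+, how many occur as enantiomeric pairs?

Only one geometric arrangement is possible.

0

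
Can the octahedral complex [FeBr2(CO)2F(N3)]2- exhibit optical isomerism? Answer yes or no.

In an octahedral complex each vertex has one trans partner and four cis neighbours.
The distinct arrangements are (6 in all): Br trans, CO trans; Br trans, CO cis; Br cis, CO cis (3 arrangements, 2 chiral); Br cis, CO trans.
Of these, 2 lack any improper symmetry element and so occur as enantiomeric pairs, giving 6 + 2 = 8 stereoisomers in total.

yes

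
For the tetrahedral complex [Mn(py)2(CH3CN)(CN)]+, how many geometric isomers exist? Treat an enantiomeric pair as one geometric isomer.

In a tetrahedral complex all four positions are equivalent and every pair of ligands is adjacent — there is no cis/trans distinction.
Only one geometric arrangement is possible.

1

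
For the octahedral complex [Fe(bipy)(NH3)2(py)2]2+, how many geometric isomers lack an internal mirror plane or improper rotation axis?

The six octahedral sites form three mutually perpendicular trans pairs.
Each bipy is bidentate and must span two cis positions.
Systematic placement gives 3 geometric isomers: NH3 trans, py cis; NH3 cis, py trans; NH3 cis, py cis (chiral).
One of these lacks any improper symmetry element and so occurs as an enantiomeric pair, giving 3 + 1 = 4 stereoisomers in total.

1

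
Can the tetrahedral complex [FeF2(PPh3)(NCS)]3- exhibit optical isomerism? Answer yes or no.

Only one geometric arrangement is possible.

no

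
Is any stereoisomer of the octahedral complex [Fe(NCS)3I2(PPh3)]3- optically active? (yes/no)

An octahedron has six vertices in three trans pairs; every non-trans pair is cis.
There are 3 geometric isomers: NCS mer, I trans; NCS fac, I cis; NCS mer, I cis.
Each arrangement has an internal mirror plane or centre of symmetry, so none is chiral.

no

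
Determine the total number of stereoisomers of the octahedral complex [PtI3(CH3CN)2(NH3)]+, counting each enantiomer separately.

Systematic placement gives 3 geometric isomers: I mer, CH3CN trans; I fac, CH3CN cis; I mer, CH3CN cis.
Each arrangement has an internal mirror plane or centre of symmetry, so none is chiral.

3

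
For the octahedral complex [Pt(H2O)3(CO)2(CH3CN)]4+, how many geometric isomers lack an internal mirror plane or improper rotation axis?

In an octahedral complex each vertex has one trans partner and four cis neighbours.
Working through the distinct placements yields 3 geometric isomers: H2O mer, CO cis; H2O mer, CO trans; H2O fac, CO cis.
Each arrangement has an internal mirror plane or centre of symmetry, so none is chiral.

0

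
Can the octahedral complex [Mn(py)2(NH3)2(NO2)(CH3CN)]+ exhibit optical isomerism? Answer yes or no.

yes

In an octahedral complex each vertex has one trans partner and four cis neighbours.
There are 6 geometric isomers: py trans, NH3 cis; py cis, NH3 cis (3 arrangements, 2 chiral); py trans, NH3 trans; py cis, NH3 trans.
Of these, 2 lack any improper symmetry element and so occur as enantiomeric pairs, giving 6 + 2 = 8 stereoisomers in total.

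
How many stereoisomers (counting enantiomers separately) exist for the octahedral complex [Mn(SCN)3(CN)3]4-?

2

The six octahedral sites form three mutually perpendicular trans pairs.
The distinct arrangements are (2 in all): SCN mer; SCN fac.
Each arrangement has an internal mirror plane or centre of symmetry, so none is chiral.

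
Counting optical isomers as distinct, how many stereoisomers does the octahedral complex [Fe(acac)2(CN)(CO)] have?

In an octahedral complex each vertex has one trans partner and four cis neighbours.
Each acac is bidentate and must span two cis positions.
Working through the distinct placements yields 2 geometric isomers: CN and CO mutually trans; CN and CO mutually cis (chiral).
One of these lacks any improper symmetry element and so occurs as an enantiomeric pair, giving 2 + 1 = 3 stereoisomers in total.

3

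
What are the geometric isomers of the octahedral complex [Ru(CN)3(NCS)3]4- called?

fac and mer

The six octahedral sites form three mutually perpendicular trans pairs.
Working through the distinct placements yields 2 geometric isomers: CN mer; CN fac.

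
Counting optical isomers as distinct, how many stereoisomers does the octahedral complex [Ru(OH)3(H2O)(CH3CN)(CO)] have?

5

An octahedron has six vertices in three trans pairs; every non-trans pair is cis.
Systematic placement gives 4 geometric isomers: OH mer (3 arrangements); OH fac (chiral).
One of these lacks any improper symmetry element and so occurs as an enantiomeric pair, giving 4 + 1 = 5 stereoisomers in total.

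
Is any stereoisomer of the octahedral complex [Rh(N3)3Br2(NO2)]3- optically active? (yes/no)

no

In an octahedral complex each vertex has one trans partner and four cis neighbours.
Systematic placement gives 3 geometric isomers: N3 mer, Br trans; N3 fac, Br cis; N3 mer, Br cis.
Each arrangement has an internal mirror plane or centre of symmetry, so none is chiral.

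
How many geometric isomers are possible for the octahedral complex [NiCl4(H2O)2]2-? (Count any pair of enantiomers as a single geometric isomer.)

An octahedron has six vertices in three trans pairs; every non-trans pair is cis.
Working through the distinct placements yields 2 geometric isomers: H2O trans; H2O cis.

2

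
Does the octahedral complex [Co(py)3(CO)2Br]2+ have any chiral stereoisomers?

In an octahedral complex each vertex has one trans partner and four cis neighbours.
Systematic placement gives 3 geometric isomers: py mer, CO cis; py mer, CO trans; py fac, CO cis.
Each arrangement has an internal mirror plane or centre of symmetry, so none is chiral.

no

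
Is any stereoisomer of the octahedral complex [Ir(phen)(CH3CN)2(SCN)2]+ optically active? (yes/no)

An octahedron has six vertices in three trans pairs; every non-trans pair is cis.
Each phen is bidentate and must span two cis positions.
The distinct arrangements are (3 in all): CH3CN trans, SCN cis; CH3CN cis, SCN cis (chiral); CH3CN cis, SCN trans.
One of these lacks any improper symmetry element and so occurs as an enantiomeric pair, giving 3 + 1 = 4 stereoisomers in total.

yes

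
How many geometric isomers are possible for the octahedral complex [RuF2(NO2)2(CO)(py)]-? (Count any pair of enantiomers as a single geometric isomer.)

6

In an octahedral complex each vertex has one trans partner and four cis neighbours.
The distinct arrangements are (6 in all): F cis, NO2 cis (3 arrangements, 2 chiral); F cis, NO2 trans; F trans, NO2 cis; F trans, NO2 trans.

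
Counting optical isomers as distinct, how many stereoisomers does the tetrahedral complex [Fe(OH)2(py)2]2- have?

Only one geometric arrangement is possible.

1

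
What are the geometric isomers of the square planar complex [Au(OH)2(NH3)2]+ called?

cis and trans

In a square planar complex each vertex has one trans partner and two cis neighbours.
Systematic placement gives 2 geometric isomers: OH cis; OH trans.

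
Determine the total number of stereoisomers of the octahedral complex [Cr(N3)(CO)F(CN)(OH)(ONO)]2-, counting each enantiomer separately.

An octahedron has six vertices in three trans pairs; every non-trans pair is cis.
Exhaustive case analysis gives 15 geometric isomers.
Of these, 15 lack any improper symmetry element and so occur as enantiomeric pairs, giving 15 + 15 = 30 stereoisomers in total.

30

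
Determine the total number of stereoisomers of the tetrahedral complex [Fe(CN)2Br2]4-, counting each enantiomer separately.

In a tetrahedral complex all four positions are equivalent and every pair of ligands is adjacent — there is no cis/trans distinction.
Only one geometric arrangement is possible.

1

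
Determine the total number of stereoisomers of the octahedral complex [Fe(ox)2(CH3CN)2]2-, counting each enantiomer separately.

An octahedron has six vertices in three trans pairs; every non-trans pair is cis.
Each ox is bidentate and must span two cis positions.
Systematic placement gives 2 geometric isomers: CH3CN trans; CH3CN cis (chiral).
One of these lacks any improper symmetry element and so occurs as an enantiomeric pair, giving 2 + 1 = 3 stereoisomers in total.

3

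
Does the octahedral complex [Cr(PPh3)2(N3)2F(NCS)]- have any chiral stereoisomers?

yes

In an octahedral complex each vertex has one trans partner and four cis neighbours.
The distinct arrangements are (6 in all): PPh3 trans, N3 cis; PPh3 cis, N3 cis (3 arrangements, 2 chiral); PPh3 trans, N3 trans; PPh3 cis, N3 trans.
Of these, 2 lack any improper symmetry element and so occur as enantiomeric pairs, giving 6 + 2 = 8 stereoisomers in total.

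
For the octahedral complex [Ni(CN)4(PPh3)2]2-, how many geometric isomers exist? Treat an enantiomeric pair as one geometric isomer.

2

There are 2 geometric isomers: PPh3 trans; PPh3 cis.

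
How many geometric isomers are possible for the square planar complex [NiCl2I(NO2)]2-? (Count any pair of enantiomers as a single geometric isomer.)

2

In a square planar complex each vertex has one trans partner and two cis neighbours.
There are 2 geometric isomers: Cl cis; Cl trans.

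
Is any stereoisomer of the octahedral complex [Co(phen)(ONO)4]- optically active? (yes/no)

The six octahedral sites form three mutually perpendicular trans pairs.
Each phen is bidentate and must span two cis positions.
Only one geometric arrangement is possible.

no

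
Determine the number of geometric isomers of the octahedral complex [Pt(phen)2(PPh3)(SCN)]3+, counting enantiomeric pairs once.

In an octahedral complex each vertex has one trans partner and four cis neighbours.
Each phen is bidentate and must span two cis positions.
There are 2 geometric isomers: PPh3 and SCN mutually trans; PPh3 and SCN mutually cis (chiral).

2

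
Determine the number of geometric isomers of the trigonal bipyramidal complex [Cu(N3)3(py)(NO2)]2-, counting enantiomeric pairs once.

4

In a trigonal bipyramid the two axial positions differ from the three equatorial ones.
There are 4 geometric isomers: py equatorial, NO2 equatorial; py equatorial, NO2 axial; py axial, NO2 equatorial; py axial, NO2 axial.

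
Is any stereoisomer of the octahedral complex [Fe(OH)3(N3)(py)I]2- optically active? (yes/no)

yes

In an octahedral complex each vertex has one trans partner and four cis neighbours.
The distinct arrangements are (4 in all): OH mer (3 arrangements); OH fac (chiral).
One of these lacks any improper symmetry element and so occurs as an enantiomeric pair, giving 4 + 1 = 5 stereoisomers in total.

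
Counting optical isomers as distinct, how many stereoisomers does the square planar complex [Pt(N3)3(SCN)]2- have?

A square has two trans pairs of vertices; adjacent vertices are cis.
Only one geometric arrangement is possible.

1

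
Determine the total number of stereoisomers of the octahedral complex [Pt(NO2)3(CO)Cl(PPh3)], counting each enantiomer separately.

5

The distinct arrangements are (4 in all): NO2 mer (3 arrangements); NO2 fac (chiral).
One of these lacks any improper symmetry element and so occurs as an enantiomeric pair, giving 4 + 1 = 5 stereoisomers in total.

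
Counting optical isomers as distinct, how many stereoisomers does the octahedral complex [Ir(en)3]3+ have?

2

In an octahedral complex each vertex has one trans partner and four cis neighbours.
Each en is bidentate and must span two cis positions.
Only one geometric arrangement is possible; it has no improper symmetry element, so it exists as a pair of enantiomers (2 stereoisomers).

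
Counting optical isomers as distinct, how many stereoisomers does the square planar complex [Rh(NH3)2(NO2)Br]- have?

A square has two trans pairs of vertices; adjacent vertices are cis.
Working through the distinct placements yields 2 geometric isomers: NH3 cis; NH3 trans.
Each arrangement has an internal mirror plane or centre of symmetry, so none is chiral.

2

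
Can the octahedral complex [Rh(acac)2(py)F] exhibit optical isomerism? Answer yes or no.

yes

In an octahedral complex each vertex has one trans partner and four cis neighbours.
Each acac is bidentate and must span two cis positions.
There are 2 geometric isomers: py and F mutually cis (chiral); py and F mutually trans.
One of these lacks any improper symmetry element and so occurs as an enantiomeric pair, giving 2 + 1 = 3 stereoisomers in total.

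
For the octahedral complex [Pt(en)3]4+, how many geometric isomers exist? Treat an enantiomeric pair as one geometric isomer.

In an octahedral complex each vertex has one trans partner and four cis neighbours.
Each en is bidentate and must span two cis positions.
Only one geometric arrangement is possible; it has no improper symmetry element, so it exists as a pair of enantiomers (2 stereoisomers).

1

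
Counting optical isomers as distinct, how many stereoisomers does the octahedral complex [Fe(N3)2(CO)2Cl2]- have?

An octahedron has six vertices in three trans pairs; every non-trans pair is cis.
Systematic placement gives 5 geometric isomers: N3 trans, CO trans, Cl trans; N3 cis, CO trans, Cl cis; N3 trans, CO cis, Cl cis; N3 cis, CO cis, Cl cis (chiral); N3 cis, CO cis, Cl trans.
One of these lacks any improper symmetry element and so occurs as an enantiomeric pair, giving 5 + 1 = 6 stereoisomers in total.

6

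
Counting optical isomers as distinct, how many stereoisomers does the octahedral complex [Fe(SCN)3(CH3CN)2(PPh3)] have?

3

In an octahedral complex each vertex has one trans partner and four cis neighbours.
The distinct arrangements are (3 in all): SCN mer, CH3CN trans; SCN mer, CH3CN cis; SCN fac, CH3CN cis.
Each arrangement has an internal mirror plane or centre of symmetry, so none is chiral.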